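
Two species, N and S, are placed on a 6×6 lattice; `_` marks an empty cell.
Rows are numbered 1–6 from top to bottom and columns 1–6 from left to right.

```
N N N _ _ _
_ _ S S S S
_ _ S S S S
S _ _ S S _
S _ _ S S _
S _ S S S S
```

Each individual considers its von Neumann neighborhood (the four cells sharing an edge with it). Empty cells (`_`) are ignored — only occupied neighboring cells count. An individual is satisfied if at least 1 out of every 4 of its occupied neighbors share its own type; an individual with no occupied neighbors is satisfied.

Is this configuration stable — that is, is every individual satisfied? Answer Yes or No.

(1,1)N 1/1 ✓
(1,2)N 2/2 ✓
(1,3)N 1/2 ✓
(2,3)S 2/3 ✓
(2,4)S 3/3 ✓
(2,5)S 3/3 ✓
(2,6)S 2/2 ✓
(3,3)S 2/2 ✓
(3,4)S 4/4 ✓
(3,5)S 4/4 ✓
(3,6)S 2/2 ✓
(4,1)S 1/1 ✓
(4,4)S 3/3 ✓
(4,5)S 3/3 ✓
(5,1)S 2/2 ✓
(5,4)S 3/3 ✓
(5,5)S 3/3 ✓
(6,1)S 1/1 ✓
(6,3)S 1/1 ✓
(6,4)S 3/3 ✓
(6,5)S 3/3 ✓
(6,6)S 1/1 ✓
All meet the threshold, so the configuration is stable.

Yes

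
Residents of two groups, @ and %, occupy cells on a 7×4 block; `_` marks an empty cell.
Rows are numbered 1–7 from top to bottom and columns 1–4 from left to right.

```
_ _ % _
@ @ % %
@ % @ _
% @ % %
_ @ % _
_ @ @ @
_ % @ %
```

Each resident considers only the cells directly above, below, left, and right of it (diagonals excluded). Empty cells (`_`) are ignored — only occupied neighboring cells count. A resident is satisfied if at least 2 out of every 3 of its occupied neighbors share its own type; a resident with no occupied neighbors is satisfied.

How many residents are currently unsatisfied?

13

Row 1: (1,3)% 1/1 satisfied
Row 2: (2,1)@ 2/2 satisfied · (2,2)@ 1/3 not · (2,3)% 2/4 not · (2,4)% 1/1 satisfied
Row 3: (3,1)@ 1/3 not · (3,2)% 0/4 not · (3,3)@ 0/3 not
Row 4: (4,1)% 0/2 not · (4,2)@ 1/4 not · (4,3)% 2/4 not · (4,4)% 1/1 satisfied
Row 5: (5,2)@ 2/3 satisfied · (5,3)% 1/3 not
Row 6: (6,2)@ 2/3 satisfied · (6,3)@ 3/4 satisfied · (6,4)@ 1/2 not
Row 7: (7,2)% 0/2 not · (7,3)@ 1/3 not · (7,4)% 0/2 not
Unsatisfied: (2,2), (2,3), (3,1), (3,2), (3,3), (4,1), (4,2), (4,3), (5,3), (6,4), (7,2), (7,3), (7,4) — 13 in total.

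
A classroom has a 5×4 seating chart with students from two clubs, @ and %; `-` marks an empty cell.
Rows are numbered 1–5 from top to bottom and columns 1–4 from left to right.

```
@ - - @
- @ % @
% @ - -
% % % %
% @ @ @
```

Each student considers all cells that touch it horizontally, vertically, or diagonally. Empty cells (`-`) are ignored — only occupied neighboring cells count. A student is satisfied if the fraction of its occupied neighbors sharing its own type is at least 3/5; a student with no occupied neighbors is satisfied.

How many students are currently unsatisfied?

Row 1: (1,1)@ 1/1 ✓ · (1,4)@ 1/2 ✗
Row 2: (2,2)@ 2/4 ✗ · (2,3)% 0/4 ✗ · (2,4)@ 1/2 ✗
Row 3: (3,1)% 2/4 ✗ · (3,2)@ 1/6 ✗
Row 4: (4,1)% 3/5 ✓ · (4,2)% 4/7 ✗ · (4,3)% 2/6 ✗ · (4,4)% 1/3 ✗
Row 5: (5,1)% 2/3 ✓ · (5,2)@ 1/5 ✗ · (5,3)@ 2/5 ✗ · (5,4)@ 1/3 ✗
Unsatisfied: (1,4), (2,2), (2,3), (2,4), (3,1), (3,2), (4,2), (4,3), (4,4), (5,2), (5,3), (5,4) — 12 in total.

12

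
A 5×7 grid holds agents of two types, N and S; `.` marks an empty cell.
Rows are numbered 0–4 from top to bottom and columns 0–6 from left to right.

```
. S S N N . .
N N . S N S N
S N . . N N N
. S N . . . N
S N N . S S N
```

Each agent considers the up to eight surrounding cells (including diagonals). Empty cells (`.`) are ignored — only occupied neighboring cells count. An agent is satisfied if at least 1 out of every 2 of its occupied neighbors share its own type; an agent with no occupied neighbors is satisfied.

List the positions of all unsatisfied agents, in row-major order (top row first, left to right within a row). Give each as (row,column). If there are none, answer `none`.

(0,1), (1,1), (1,3), (1,5), (2,0), (3,1), (4,5)

Row 0: (0,1)S 1/3 not · (0,2)S 2/4 satisfied · (0,3)N 2/4 satisfied · (0,4)N 2/4 satisfied
Row 1: (1,0)N 2/4 satisfied · (1,1)N 2/5 not · (1,3)S 1/5 not · (1,4)N 4/6 satisfied · (1,5)S 0/6 not · (1,6)N 2/3 satisfied
Row 2: (2,0)S 1/4 not · (2,1)N 3/5 satisfied · (2,4)N 2/4 satisfied · (2,5)N 5/6 satisfied · (2,6)N 3/4 satisfied
Row 3: (3,1)S 2/6 not · (3,2)N 3/4 satisfied · (3,6)N 3/4 satisfied
Row 4: (4,0)S 1/2 satisfied · (4,1)N 2/4 satisfied · (4,2)N 2/3 satisfied · (4,4)S 1/1 satisfied · (4,5)S 1/3 not · (4,6)N 1/2 satisfied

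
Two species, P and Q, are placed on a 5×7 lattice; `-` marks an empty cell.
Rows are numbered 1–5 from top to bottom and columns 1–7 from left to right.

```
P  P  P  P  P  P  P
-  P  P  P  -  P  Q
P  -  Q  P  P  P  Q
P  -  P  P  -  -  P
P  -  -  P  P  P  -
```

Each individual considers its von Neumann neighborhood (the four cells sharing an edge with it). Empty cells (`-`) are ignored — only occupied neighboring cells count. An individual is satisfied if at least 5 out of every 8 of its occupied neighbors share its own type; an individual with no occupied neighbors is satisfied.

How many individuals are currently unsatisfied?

Row 1: (1,1)P 1/1 satisfied · (1,2)P 3/3 satisfied · (1,3)P 3/3 satisfied · (1,4)P 3/3 satisfied · (1,5)P 2/2 satisfied · (1,6)P 3/3 satisfied · (1,7)P 1/2 not
Row 2: (2,2)P 2/2 satisfied · (2,3)P 3/4 satisfied · (2,4)P 3/3 satisfied · (2,6)P 2/3 satisfied · (2,7)Q 1/3 not
Row 3: (3,1)P 1/1 satisfied · (3,3)Q 0/3 not · (3,4)P 3/4 satisfied · (3,5)P 2/2 satisfied · (3,6)P 2/3 satisfied · (3,7)Q 1/3 not
Row 4: (4,1)P 2/2 satisfied · (4,3)P 1/2 not · (4,4)P 3/3 satisfied · (4,7)P 0/1 not
Row 5: (5,1)P 1/1 satisfied · (5,4)P 2/2 satisfied · (5,5)P 2/2 satisfied · (5,6)P 1/1 satisfied
Unsatisfied: (1,7), (2,7), (3,3), (3,7), (4,3), (4,7) — 6 in total.

6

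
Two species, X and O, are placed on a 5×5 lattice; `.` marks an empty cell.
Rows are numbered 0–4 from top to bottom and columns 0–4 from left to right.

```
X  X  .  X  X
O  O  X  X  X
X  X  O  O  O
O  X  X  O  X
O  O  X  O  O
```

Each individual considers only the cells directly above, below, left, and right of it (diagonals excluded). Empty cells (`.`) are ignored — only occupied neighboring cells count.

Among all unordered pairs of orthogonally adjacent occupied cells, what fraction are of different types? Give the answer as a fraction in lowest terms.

19/37

Scan each occupied cell's neighbors to the right and below so each pair is counted once.
Row 0: X(0,0)–X(0,1)= X(0,0)–O(1,0)≠ X(0,1)–O(1,1)≠ X(0,3)–X(0,4)= X(0,3)–X(1,3)= X(0,4)–X(1,4)=  → 2/6 unlike.
Row 1: O(1,0)–O(1,1)= O(1,0)–X(2,0)≠ O(1,1)–X(1,2)≠ O(1,1)–X(2,1)≠ X(1,2)–X(1,3)= X(1,2)–O(2,2)≠ X(1,3)–X(1,4)= X(1,3)–O(2,3)≠ X(1,4)–O(2,4)≠  → 6/9 unlike.
Row 2: X(2,0)–X(2,1)= X(2,0)–O(3,0)≠ X(2,1)–O(2,2)≠ X(2,1)–X(3,1)= O(2,2)–O(2,3)= O(2,2)–X(3,2)≠ O(2,3)–O(2,4)= O(2,3)–O(3,3)= O(2,4)–X(3,4)≠  → 4/9 unlike.
Row 3: O(3,0)–X(3,1)≠ O(3,0)–O(4,0)= X(3,1)–X(3,2)= X(3,1)–O(4,1)≠ X(3,2)–O(3,3)≠ X(3,2)–X(4,2)= O(3,3)–X(3,4)≠ O(3,3)–O(4,3)= X(3,4)–O(4,4)≠  → 5/9 unlike.
Row 4: O(4,0)–O(4,1)= O(4,1)–X(4,2)≠ X(4,2)–O(4,3)≠ O(4,3)–O(4,4)=  → 2/4 unlike.
Total adjacent occupied pairs: 37; unlike-type pairs: 19.
19/37 is already in lowest terms.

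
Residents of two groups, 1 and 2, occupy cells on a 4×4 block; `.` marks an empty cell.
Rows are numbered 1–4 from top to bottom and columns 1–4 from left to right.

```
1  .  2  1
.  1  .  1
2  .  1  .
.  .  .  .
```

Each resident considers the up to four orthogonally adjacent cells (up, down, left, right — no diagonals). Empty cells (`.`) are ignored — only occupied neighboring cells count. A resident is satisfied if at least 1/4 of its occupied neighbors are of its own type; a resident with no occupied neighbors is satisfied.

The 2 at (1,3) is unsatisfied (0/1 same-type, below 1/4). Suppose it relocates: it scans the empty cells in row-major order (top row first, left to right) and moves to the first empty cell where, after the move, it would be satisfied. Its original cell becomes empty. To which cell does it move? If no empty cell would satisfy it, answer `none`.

Vacating (1,3). Empty cells in order:
  (1,2): 0/2 same-type → still unsatisfied.
  (2,1): 1/3 same-type → satisfied — stop here.

(2,1)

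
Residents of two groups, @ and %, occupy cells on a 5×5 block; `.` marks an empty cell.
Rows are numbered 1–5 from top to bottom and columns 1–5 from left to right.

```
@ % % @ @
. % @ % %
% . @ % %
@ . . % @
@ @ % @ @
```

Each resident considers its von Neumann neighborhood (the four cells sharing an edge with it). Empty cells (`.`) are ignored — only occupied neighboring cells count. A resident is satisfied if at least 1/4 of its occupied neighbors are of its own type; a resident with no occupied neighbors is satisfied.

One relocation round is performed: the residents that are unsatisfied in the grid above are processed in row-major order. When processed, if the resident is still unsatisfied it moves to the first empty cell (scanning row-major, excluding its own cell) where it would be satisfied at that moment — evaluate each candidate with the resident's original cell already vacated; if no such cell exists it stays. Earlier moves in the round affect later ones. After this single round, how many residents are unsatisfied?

Initially unsatisfied (in order): (1,1), (3,1), (5,3).
  (1,1) → (3,2).
  (3,1) → (1,1).
  (5,3) → (2,1).
Resulting grid:
% % % @ @
% % @ % %
. @ @ % %
@ . . % @
@ @ . @ @
All satisfied now.

0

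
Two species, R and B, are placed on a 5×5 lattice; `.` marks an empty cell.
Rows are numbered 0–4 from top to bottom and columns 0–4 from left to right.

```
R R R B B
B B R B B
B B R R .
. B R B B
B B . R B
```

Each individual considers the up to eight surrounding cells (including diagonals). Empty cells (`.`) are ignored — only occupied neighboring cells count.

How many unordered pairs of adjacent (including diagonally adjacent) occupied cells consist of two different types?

Scan each occupied cell's neighbors to the right and below (and the two forward diagonals) so each pair is counted once.
From row 0: 8 unlike of 17 pairs (running 8/17).
From row 1: 7 unlike of 15 pairs (running 15/32).
From row 2: 6 unlike of 12 pairs (running 21/44).
From row 3: 5 unlike of 11 pairs (running 26/55).
From row 4: 1 unlike of 2 pairs (running 27/57).
Total adjacent occupied pairs: 57; unlike-type pairs: 27.

27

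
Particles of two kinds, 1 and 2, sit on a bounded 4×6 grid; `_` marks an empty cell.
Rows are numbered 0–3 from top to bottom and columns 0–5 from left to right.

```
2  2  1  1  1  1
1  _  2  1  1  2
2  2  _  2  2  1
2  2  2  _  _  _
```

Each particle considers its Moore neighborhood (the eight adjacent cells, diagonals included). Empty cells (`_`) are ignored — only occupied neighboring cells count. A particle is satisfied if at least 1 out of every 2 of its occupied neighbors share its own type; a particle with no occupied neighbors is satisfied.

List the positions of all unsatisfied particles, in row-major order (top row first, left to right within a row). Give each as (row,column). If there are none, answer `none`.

Row 0: (0,0)2 1/2 ✓ · (0,1)2 2/4 ✓ · (0,2)1 2/4 ✓ · (0,3)1 4/5 ✓ · (0,4)1 4/5 ✓ · (0,5)1 2/3 ✓
Row 1: (1,0)1 0/4 ✗ · (1,2)2 3/6 ✓ · (1,3)1 4/7 ✓ · (1,4)1 5/8 ✓ · (1,5)2 1/5 ✗
Row 2: (2,0)2 3/4 ✓ · (2,1)2 5/6 ✓ · (2,3)2 3/5 ✓ · (2,4)2 2/5 ✗ · (2,5)1 1/3 ✗
Row 3: (3,0)2 3/3 ✓ · (3,1)2 4/4 ✓ · (3,2)2 3/3 ✓

(1,0), (1,5), (2,4), (2,5)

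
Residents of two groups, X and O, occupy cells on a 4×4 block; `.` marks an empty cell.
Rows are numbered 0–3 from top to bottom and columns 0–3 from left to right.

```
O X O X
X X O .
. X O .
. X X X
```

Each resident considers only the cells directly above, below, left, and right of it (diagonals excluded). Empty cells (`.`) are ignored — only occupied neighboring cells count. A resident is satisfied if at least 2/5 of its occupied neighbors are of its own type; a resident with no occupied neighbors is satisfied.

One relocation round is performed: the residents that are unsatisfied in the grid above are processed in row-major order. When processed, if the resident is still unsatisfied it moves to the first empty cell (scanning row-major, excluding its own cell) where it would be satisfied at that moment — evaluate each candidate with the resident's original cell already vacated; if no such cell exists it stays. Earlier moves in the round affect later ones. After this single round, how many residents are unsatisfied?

0

Initially unsatisfied (in order): (0,0), (0,1), (0,2), (0,3), (2,2).
  (0,0) → (1,3).
  (0,1): now satisfied by earlier moves; stays.
  (0,2) → (2,3).
  (0,3) → (0,0).
  (2,2): now satisfied by earlier moves; stays.
Resulting grid:
X X . .
X X O O
. X O O
. X X X
All satisfied now.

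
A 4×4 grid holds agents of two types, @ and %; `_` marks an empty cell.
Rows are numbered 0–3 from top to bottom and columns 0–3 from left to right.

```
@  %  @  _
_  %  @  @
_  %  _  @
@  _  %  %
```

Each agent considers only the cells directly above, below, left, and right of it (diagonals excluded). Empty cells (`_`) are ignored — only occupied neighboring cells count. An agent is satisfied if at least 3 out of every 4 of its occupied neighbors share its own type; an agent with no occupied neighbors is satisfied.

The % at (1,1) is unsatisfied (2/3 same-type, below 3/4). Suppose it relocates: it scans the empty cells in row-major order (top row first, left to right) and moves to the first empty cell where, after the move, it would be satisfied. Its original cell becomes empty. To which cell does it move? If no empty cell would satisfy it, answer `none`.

none

Vacating (1,1). Empty cells in order:
  (0,3): 0/2 same-type → still unsatisfied.
  (1,0): 0/1 same-type → still unsatisfied.
  (2,0): 1/2 same-type → still unsatisfied.
  (2,2): 2/4 same-type → still unsatisfied.
  (3,1): 2/3 same-type → still unsatisfied.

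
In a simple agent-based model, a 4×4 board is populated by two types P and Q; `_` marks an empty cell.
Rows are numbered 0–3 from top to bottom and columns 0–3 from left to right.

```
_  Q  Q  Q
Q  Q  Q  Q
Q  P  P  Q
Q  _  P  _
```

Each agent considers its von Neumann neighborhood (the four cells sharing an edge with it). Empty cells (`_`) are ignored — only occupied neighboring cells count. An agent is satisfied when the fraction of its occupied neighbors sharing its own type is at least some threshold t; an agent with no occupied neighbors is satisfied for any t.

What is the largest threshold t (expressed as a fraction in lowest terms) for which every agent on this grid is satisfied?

1/3

Row 0: (0,1)Q 2/2 · (0,2)Q 3/3 · (0,3)Q 2/2
Row 1: (1,0)Q 2/2 · (1,1)Q 3/4 · (1,2)Q 3/4 · (1,3)Q 3/3
Row 2: (2,0)Q 2/3 · (2,1)P 1/3 · (2,2)P 2/4 · (2,3)Q 1/2
Row 3: (3,0)Q 1/1 · (3,2)P 1/1
The smallest same-type fraction is 1/3 at (2,1), which reduces to 1/3. Any threshold above that leaves this agent unsatisfied.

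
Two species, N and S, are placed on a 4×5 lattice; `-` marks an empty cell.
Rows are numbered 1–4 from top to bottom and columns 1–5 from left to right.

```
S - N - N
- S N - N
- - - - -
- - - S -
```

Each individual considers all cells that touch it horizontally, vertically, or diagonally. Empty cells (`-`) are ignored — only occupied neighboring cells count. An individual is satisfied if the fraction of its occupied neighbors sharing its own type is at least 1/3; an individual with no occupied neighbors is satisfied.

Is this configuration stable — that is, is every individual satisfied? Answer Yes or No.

Yes

Row 1: (1,1)S 1/1 satisfied · (1,3)N 1/2 satisfied · (1,5)N 1/1 satisfied
Row 2: (2,2)S 1/3 satisfied · (2,3)N 1/2 satisfied · (2,5)N 1/1 satisfied
Row 4: (4,4)S 0/0 satisfied
All meet the threshold, so the configuration is stable.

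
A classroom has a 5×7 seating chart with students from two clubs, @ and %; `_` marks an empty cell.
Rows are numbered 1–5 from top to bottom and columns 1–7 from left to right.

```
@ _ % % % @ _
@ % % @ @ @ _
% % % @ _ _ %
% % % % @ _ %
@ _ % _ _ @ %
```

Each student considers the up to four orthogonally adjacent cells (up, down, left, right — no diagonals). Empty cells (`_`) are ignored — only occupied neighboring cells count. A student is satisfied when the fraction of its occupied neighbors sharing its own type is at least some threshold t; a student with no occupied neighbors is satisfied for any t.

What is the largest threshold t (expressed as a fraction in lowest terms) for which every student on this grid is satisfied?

(1,1)@ 1/1
(1,3)% 2/2
(1,4)% 2/3
(1,5)% 1/3
(1,6)@ 1/2
(2,1)@ 1/3
(2,2)% 2/3
(2,3)% 3/4
(2,4)@ 2/4
(2,5)@ 2/3
(2,6)@ 2/2
(3,1)% 2/3
(3,2)% 4/4
(3,3)% 3/4
(3,4)@ 1/3
(3,7)% 1/1
(4,1)% 2/3
(4,2)% 3/3
(4,3)% 4/4
(4,4)% 1/3
(4,5)@ 0/1
(4,7)% 2/2
(5,1)@ 0/1
(5,3)% 1/1
(5,6)@ 0/1
(5,7)% 1/2
The smallest same-type fraction is 0/1 at (4,5), which reduces to 0/1. Any threshold above that leaves this student unsatisfied.

0/1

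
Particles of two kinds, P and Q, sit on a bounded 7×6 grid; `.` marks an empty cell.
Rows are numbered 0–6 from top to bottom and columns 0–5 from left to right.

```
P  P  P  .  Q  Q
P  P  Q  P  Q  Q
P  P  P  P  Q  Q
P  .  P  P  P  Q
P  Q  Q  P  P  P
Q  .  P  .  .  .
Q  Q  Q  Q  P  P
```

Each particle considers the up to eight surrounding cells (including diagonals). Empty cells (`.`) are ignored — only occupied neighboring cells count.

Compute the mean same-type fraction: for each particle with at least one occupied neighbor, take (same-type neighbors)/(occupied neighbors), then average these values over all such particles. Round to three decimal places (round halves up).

Row 0: (0,0)P 3/3 · (0,1)P 4/5 · (0,2)P 3/4 · (0,4)Q 3/4 · (0,5)Q 3/3
Row 1: (1,0)P 5/5 · (1,1)P 7/8 · (1,2)Q 0/7 · (1,3)P 3/7 · (1,4)Q 5/7 · (1,5)Q 5/5
Row 2: (2,0)P 4/4 · (2,1)P 6/7 · (2,2)P 6/7 · (2,3)P 5/8 · (2,4)Q 4/8 · (2,5)Q 4/5
Row 3: (3,0)P 3/4 · (3,2)P 5/7 · (3,3)P 6/8 · (3,4)P 5/8 · (3,5)Q 2/5
Row 4: (4,0)P 1/3 · (4,1)Q 2/6 · (4,2)Q 1/5 · (4,3)P 5/6 · (4,4)P 4/5 · (4,5)P 2/3
Row 5: (5,0)Q 3/4 · (5,2)P 1/6
Row 6: (6,0)Q 2/2 · (6,1)Q 3/4 · (6,2)Q 2/3 · (6,3)Q 1/3 · (6,4)P 1/2 · (6,5)P 1/1
Sum over 36 particles: 3/3 + 4/5 + 3/4 + 3/4 + 3/3 + 5/5 + 7/8 + 0/7 + 3/7 + 5/7 + 5/5 + 4/4 + 6/7 + 6/7 + 5/8 + 4/8 + 4/5 + 3/4 + 5/7 + 6/8 + 5/8 + 2/5 + 1/3 + 2/6 + 1/5 + 5/6 + 4/5 + 2/3 + 3/4 + 1/6 + 2/2 + 3/4 + 2/3 + 1/3 + 1/2 + 1/1 = 4121/168; mean = 4121/168 ÷ 36 = 4121/6048 = 0.681382… → 0.681.

0.681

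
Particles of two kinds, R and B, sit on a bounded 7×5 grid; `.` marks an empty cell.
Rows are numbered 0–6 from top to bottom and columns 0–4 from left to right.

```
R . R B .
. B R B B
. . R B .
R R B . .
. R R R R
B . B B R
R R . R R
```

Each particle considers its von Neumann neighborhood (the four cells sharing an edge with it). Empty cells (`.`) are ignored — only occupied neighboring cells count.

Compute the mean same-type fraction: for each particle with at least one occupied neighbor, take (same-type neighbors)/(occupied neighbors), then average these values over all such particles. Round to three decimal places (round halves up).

0.580

(0,0)R — no occupied neighbors
(0,2)R 1/2
(0,3)B 1/2
(1,1)B 0/1
(1,2)R 2/4
(1,3)B 3/4
(1,4)B 1/1
(2,2)R 1/3
(2,3)B 1/2
(3,0)R 1/1
(3,1)R 2/3
(3,2)B 0/3
(4,1)R 2/2
(4,2)R 2/4
(4,3)R 2/3
(4,4)R 2/2
(5,0)B 0/1
(5,2)B 1/2
(5,3)B 1/4
(5,4)R 2/3
(6,0)R 1/2
(6,1)R 1/1
(6,3)R 1/2
(6,4)R 2/2
Sum over 23 particles: 1/2 + 1/2 + 0/1 + 2/4 + 3/4 + 1/1 + 1/3 + 1/2 + 1/1 + 2/3 + 0/3 + 2/2 + 2/4 + 2/3 + 2/2 + 0/1 + 1/2 + 1/4 + 2/3 + 1/2 + 1/1 + 1/2 + 2/2 = 40/3; mean = 40/3 ÷ 23 = 40/69 = 0.579710… → 0.580.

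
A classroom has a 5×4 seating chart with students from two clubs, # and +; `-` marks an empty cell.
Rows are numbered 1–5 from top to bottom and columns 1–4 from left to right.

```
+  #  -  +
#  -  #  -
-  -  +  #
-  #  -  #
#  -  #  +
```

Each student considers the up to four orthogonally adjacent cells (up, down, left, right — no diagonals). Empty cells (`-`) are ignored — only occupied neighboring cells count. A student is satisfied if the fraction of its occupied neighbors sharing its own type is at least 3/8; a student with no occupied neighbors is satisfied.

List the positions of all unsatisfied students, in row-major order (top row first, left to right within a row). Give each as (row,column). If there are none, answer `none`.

Row 1: (1,1)+ 0/2 ✗ · (1,2)# 0/1 ✗ · (1,4)+ 0/0 ✓
Row 2: (2,1)# 0/1 ✗ · (2,3)# 0/1 ✗
Row 3: (3,3)+ 0/2 ✗ · (3,4)# 1/2 ✓
Row 4: (4,2)# 0/0 ✓ · (4,4)# 1/2 ✓
Row 5: (5,1)# 0/0 ✓ · (5,3)# 0/1 ✗ · (5,4)+ 0/2 ✗

(1,1), (1,2), (2,1), (2,3), (3,3), (5,3), (5,4)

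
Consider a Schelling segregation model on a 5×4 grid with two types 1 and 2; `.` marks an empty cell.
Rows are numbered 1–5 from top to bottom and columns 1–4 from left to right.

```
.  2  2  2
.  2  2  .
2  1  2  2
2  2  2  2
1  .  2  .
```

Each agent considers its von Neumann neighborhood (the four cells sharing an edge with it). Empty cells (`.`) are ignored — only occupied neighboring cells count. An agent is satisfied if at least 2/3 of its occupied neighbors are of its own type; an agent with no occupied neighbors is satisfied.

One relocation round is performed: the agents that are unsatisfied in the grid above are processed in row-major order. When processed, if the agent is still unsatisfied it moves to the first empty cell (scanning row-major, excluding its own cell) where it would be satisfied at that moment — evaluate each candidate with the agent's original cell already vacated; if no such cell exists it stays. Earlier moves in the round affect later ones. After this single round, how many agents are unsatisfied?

3

Initially unsatisfied (in order): (3,1), (3,2), (5,1).
  (3,1) → (1,1).
  (3,2): no empty cell satisfies it; stays.
  (5,1): no empty cell satisfies it; stays.
Resulting grid:
2 2 2 2
. 2 2 .
. 1 2 2
2 2 2 2
1 . 2 .
Unsatisfied now: (3,2), (4,1), (5,1).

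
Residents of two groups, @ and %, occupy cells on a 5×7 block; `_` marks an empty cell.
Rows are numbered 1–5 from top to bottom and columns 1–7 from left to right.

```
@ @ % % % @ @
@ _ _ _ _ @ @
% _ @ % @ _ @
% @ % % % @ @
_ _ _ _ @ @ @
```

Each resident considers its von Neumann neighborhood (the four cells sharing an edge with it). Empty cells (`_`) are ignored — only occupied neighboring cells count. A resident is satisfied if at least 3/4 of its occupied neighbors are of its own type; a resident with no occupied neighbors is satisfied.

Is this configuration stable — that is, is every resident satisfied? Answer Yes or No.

No

(1,1)@ 2/2 ✓
(1,2)@ 1/2 ✗
(1,3)% 1/2 ✗
(1,4)% 2/2 ✓
(1,5)% 1/2 ✗
(1,6)@ 2/3 ✗
(1,7)@ 2/2 ✓
(2,1)@ 1/2 ✗
(2,6)@ 2/2 ✓
(2,7)@ 3/3 ✓
(3,1)% 1/2 ✗
(3,3)@ 0/2 ✗
(3,4)% 1/3 ✗
(3,5)@ 0/2 ✗
(3,7)@ 2/2 ✓
(4,1)% 1/2 ✗
(4,2)@ 0/2 ✗
(4,3)% 1/3 ✗
(4,4)% 3/3 ✓
(4,5)% 1/4 ✗
(4,6)@ 2/3 ✗
(4,7)@ 3/3 ✓
(5,5)@ 1/2 ✗
(5,6)@ 3/3 ✓
(5,7)@ 2/2 ✓
For instance (1,2) has only 1/2 same-type neighbors, below 3/4.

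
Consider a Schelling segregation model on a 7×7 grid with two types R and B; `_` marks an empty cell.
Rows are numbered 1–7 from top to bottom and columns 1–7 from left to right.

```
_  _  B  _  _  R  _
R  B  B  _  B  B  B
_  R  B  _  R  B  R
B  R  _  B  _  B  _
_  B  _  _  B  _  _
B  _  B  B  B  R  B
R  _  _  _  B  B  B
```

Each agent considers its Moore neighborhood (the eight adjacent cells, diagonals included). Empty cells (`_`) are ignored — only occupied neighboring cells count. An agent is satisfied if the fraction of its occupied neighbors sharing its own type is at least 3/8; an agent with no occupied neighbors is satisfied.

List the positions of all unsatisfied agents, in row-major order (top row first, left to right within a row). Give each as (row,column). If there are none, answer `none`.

(1,6), (3,2), (3,5), (3,7), (4,1), (4,2), (6,6), (7,1)

(1,3)B 2/2 satisfied
(1,6)R 0/3 not
(2,1)R 1/2 satisfied
(2,2)B 3/5 satisfied
(2,3)B 3/4 satisfied
(2,5)B 2/4 satisfied
(2,6)B 3/6 satisfied
(2,7)B 2/4 satisfied
(3,2)R 2/6 not
(3,3)B 3/5 satisfied
(3,5)R 0/5 not
(3,6)B 4/6 satisfied
(3,7)R 0/4 not
(4,1)B 1/3 not
(4,2)R 1/4 not
(4,4)B 2/3 satisfied
(4,6)B 2/4 satisfied
(5,2)B 3/4 satisfied
(5,5)B 4/5 satisfied
(6,1)B 1/2 satisfied
(6,3)B 2/2 satisfied
(6,4)B 4/4 satisfied
(6,5)B 4/5 satisfied
(6,6)R 0/6 not
(6,7)B 2/3 satisfied
(7,1)R 0/1 not
(7,5)B 3/4 satisfied
(7,6)B 4/5 satisfied
(7,7)B 2/3 satisfied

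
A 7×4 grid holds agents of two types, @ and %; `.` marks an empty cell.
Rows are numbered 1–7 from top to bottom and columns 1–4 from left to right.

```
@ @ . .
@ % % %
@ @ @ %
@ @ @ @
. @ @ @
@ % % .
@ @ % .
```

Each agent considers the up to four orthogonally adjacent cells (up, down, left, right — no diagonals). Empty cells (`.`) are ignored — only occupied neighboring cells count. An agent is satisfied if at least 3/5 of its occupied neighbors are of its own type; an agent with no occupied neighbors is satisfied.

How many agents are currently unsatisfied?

Row 1: (1,1)@ 2/2 ok · (1,2)@ 1/2 unhappy
Row 2: (2,1)@ 2/3 ok · (2,2)% 1/4 unhappy · (2,3)% 2/3 ok · (2,4)% 2/2 ok
Row 3: (3,1)@ 3/3 ok · (3,2)@ 3/4 ok · (3,3)@ 2/4 unhappy · (3,4)% 1/3 unhappy
Row 4: (4,1)@ 2/2 ok · (4,2)@ 4/4 ok · (4,3)@ 4/4 ok · (4,4)@ 2/3 ok
Row 5: (5,2)@ 2/3 ok · (5,3)@ 3/4 ok · (5,4)@ 2/2 ok
Row 6: (6,1)@ 1/2 unhappy · (6,2)% 1/4 unhappy · (6,3)% 2/3 ok
Row 7: (7,1)@ 2/2 ok · (7,2)@ 1/3 unhappy · (7,3)% 1/2 unhappy
Unsatisfied: (1,2), (2,2), (3,3), (3,4), (6,1), (6,2), (7,2), (7,3) — 8 in total.

8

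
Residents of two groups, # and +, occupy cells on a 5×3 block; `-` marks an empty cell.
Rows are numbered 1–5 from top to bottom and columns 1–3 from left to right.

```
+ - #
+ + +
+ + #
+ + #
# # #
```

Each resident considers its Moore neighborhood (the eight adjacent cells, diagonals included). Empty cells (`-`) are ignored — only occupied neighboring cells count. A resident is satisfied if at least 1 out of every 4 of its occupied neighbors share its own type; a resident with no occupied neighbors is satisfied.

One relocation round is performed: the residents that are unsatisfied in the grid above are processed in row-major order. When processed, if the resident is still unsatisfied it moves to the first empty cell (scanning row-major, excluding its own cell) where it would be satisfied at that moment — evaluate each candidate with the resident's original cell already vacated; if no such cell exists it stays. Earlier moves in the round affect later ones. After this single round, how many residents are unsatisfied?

Initially unsatisfied (in order): (1,3), (3,3).
  (1,3): no empty cell satisfies it; stays.
  (3,3): no empty cell satisfies it; stays.
Resulting grid:
+ - #
+ + +
+ + #
+ + #
# # #
Unsatisfied now: (1,3), (3,3).

2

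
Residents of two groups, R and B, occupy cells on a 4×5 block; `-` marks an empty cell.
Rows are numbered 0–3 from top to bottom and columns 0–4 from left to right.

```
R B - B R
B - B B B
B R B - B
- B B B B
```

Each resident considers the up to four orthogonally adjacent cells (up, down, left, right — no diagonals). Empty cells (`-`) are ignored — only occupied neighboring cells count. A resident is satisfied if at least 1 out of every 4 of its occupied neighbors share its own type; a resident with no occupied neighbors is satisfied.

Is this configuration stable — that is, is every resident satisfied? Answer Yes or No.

No

Row 0: (0,0)R 0/2 ✗ · (0,1)B 0/1 ✗ · (0,3)B 1/2 ✓ · (0,4)R 0/2 ✗
Row 1: (1,0)B 1/2 ✓ · (1,2)B 2/2 ✓ · (1,3)B 3/3 ✓ · (1,4)B 2/3 ✓
Row 2: (2,0)B 1/2 ✓ · (2,1)R 0/3 ✗ · (2,2)B 2/3 ✓ · (2,4)B 2/2 ✓
Row 3: (3,1)B 1/2 ✓ · (3,2)B 3/3 ✓ · (3,3)B 2/2 ✓ · (3,4)B 2/2 ✓
For instance (0,0) has only 0/2 same-type neighbors, below 1/4.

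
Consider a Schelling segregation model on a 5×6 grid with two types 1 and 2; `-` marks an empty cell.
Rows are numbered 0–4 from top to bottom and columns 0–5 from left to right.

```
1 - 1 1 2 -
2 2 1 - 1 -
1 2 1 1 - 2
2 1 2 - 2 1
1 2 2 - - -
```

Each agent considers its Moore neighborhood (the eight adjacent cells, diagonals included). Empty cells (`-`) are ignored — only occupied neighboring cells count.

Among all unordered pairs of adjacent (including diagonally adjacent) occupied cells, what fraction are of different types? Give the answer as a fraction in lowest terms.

26/47

Scan each occupied cell's neighbors to the right and below (and the two forward diagonals) so each pair is counted once.
Row 0: 1(0,0)–2(1,0)≠ 1(0,0)–2(1,1)≠ 1(0,2)–1(0,3)= 1(0,2)–1(1,2)= 1(0,2)–2(1,1)≠ 1(0,3)–2(0,4)≠ 1(0,3)–1(1,4)= 1(0,3)–1(1,2)= 2(0,4)–1(1,4)≠  → 5/9 unlike.
Row 1: 2(1,0)–2(1,1)= 2(1,0)–1(2,0)≠ 2(1,0)–2(2,1)= 2(1,1)–1(1,2)≠ 2(1,1)–2(2,1)= 2(1,1)–1(2,2)≠ 2(1,1)–1(2,0)≠ 1(1,2)–1(2,2)= 1(1,2)–1(2,3)= 1(1,2)–2(2,1)≠ 1(1,4)–2(2,5)≠ 1(1,4)–1(2,3)=  → 6/12 unlike.
Row 2: 1(2,0)–2(2,1)≠ 1(2,0)–2(3,0)≠ 1(2,0)–1(3,1)= 2(2,1)–1(2,2)≠ 2(2,1)–1(3,1)≠ 2(2,1)–2(3,2)= 2(2,1)–2(3,0)= 1(2,2)–1(2,3)= 1(2,2)–2(3,2)≠ 1(2,2)–1(3,1)= 1(2,3)–2(3,4)≠ 1(2,3)–2(3,2)≠ 2(2,5)–1(3,5)≠ 2(2,5)–2(3,4)=  → 8/14 unlike.
Row 3: 2(3,0)–1(3,1)≠ 2(3,0)–1(4,0)≠ 2(3,0)–2(4,1)= 1(3,1)–2(3,2)≠ 1(3,1)–2(4,1)≠ 1(3,1)–2(4,2)≠ 1(3,1)–1(4,0)= 2(3,2)–2(4,2)= 2(3,2)–2(4,1)= 2(3,4)–1(3,5)≠  → 6/10 unlike.
Row 4: 1(4,0)–2(4,1)≠ 2(4,1)–2(4,2)=  → 1/2 unlike.
Total adjacent occupied pairs: 47; unlike-type pairs: 26.
26/47 is already in lowest terms.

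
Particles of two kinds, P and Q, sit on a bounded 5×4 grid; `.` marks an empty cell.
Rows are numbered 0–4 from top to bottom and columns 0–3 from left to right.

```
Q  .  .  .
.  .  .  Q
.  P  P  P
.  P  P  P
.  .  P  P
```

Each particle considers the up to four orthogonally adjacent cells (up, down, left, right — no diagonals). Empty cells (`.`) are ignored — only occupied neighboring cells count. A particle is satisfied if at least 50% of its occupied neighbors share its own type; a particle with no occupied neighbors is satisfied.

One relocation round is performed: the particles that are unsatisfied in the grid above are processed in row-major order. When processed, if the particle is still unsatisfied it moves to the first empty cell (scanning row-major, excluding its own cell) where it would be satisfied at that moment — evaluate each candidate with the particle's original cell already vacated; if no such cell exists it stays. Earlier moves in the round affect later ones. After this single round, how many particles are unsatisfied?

Initially unsatisfied (in order): (1,3).
  (1,3) → (0,1).
Resulting grid:
Q Q . .
. . . .
. P P P
. P P P
. . P P
All satisfied now.

0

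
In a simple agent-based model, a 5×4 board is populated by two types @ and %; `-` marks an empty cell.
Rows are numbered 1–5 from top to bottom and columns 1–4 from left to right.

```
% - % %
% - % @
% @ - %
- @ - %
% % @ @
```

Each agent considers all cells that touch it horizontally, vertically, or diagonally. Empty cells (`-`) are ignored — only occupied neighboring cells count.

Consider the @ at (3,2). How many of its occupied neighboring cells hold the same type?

Occupied neighbors of (3,2): (2,1)=%, (2,3)=%, (3,1)=%, (4,2)=@.
Same type (@): 1 of 4.

1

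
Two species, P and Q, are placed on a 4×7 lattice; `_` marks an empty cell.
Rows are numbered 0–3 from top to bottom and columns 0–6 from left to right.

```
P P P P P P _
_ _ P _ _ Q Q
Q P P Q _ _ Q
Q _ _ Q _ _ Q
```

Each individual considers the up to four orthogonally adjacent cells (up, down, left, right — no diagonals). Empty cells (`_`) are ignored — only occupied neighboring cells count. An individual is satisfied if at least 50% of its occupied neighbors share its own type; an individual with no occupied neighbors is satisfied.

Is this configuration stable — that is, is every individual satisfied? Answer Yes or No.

(0,0)P 1/1 ok
(0,1)P 2/2 ok
(0,2)P 3/3 ok
(0,3)P 2/2 ok
(0,4)P 2/2 ok
(0,5)P 1/2 ok
(1,2)P 2/2 ok
(1,5)Q 1/2 ok
(1,6)Q 2/2 ok
(2,0)Q 1/2 ok
(2,1)P 1/2 ok
(2,2)P 2/3 ok
(2,3)Q 1/2 ok
(2,6)Q 2/2 ok
(3,0)Q 1/1 ok
(3,3)Q 1/1 ok
(3,6)Q 1/1 ok
All meet the threshold, so the configuration is stable.

Yes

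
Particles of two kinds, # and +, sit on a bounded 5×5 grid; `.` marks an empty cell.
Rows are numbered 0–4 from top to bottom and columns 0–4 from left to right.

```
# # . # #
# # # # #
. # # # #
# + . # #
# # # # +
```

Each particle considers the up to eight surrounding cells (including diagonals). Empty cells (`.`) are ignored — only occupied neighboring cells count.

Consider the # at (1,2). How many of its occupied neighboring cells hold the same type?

Occupied neighbors of (1,2): (0,1)=#, (0,3)=#, (1,1)=#, (1,3)=#, (2,1)=#, (2,2)=#, (2,3)=#.
Same type (#): 7 of 7.

7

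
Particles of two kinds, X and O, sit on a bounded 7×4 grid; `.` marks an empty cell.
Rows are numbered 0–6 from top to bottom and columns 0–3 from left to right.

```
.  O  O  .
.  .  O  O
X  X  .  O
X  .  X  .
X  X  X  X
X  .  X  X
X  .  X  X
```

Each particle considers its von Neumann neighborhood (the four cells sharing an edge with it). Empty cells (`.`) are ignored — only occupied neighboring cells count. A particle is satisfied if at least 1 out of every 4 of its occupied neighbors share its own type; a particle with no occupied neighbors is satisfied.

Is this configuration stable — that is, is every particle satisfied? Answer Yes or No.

Yes

(0,1)O 1/1 ok
(0,2)O 2/2 ok
(1,2)O 2/2 ok
(1,3)O 2/2 ok
(2,0)X 2/2 ok
(2,1)X 1/1 ok
(2,3)O 1/1 ok
(3,0)X 2/2 ok
(3,2)X 1/1 ok
(4,0)X 3/3 ok
(4,1)X 2/2 ok
(4,2)X 4/4 ok
(4,3)X 2/2 ok
(5,0)X 2/2 ok
(5,2)X 3/3 ok
(5,3)X 3/3 ok
(6,0)X 1/1 ok
(6,2)X 2/2 ok
(6,3)X 2/2 ok
All meet the threshold, so the configuration is stable.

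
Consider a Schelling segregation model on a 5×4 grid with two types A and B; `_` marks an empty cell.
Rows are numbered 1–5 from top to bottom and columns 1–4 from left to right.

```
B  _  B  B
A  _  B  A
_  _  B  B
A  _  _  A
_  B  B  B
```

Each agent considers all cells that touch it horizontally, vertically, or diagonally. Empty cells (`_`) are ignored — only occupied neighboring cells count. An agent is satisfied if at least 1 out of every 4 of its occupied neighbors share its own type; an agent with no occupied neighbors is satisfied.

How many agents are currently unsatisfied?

5

(1,1)B 0/1 unhappy
(1,3)B 2/3 ok
(1,4)B 2/3 ok
(2,1)A 0/1 unhappy
(2,3)B 4/5 ok
(2,4)A 0/5 unhappy
(3,3)B 2/4 ok
(3,4)B 2/4 ok
(4,1)A 0/1 unhappy
(4,4)A 0/4 unhappy
(5,2)B 1/2 ok
(5,3)B 2/3 ok
(5,4)B 1/2 ok
Unsatisfied: (1,1), (2,1), (2,4), (4,1), (4,4) — 5 in total.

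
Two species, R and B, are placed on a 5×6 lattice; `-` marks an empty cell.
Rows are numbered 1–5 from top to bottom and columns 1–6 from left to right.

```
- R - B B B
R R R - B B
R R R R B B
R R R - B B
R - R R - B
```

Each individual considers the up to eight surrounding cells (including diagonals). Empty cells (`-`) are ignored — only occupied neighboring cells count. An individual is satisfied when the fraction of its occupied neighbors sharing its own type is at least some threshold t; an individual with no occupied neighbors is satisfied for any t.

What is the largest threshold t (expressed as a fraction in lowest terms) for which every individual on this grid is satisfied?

1/2

Row 1: (1,2)R 3/3 · (1,4)B 2/3 · (1,5)B 4/4 · (1,6)B 3/3
Row 2: (2,1)R 4/4 · (2,2)R 6/6 · (2,3)R 5/6 · (2,5)B 6/7 · (2,6)B 5/5
Row 3: (3,1)R 5/5 · (3,2)R 8/8 · (3,3)R 6/6 · (3,4)R 3/6 · (3,5)B 5/6 · (3,6)B 5/5
Row 4: (4,1)R 4/4 · (4,2)R 7/7 · (4,3)R 6/6 · (4,5)B 4/6 · (4,6)B 4/4
Row 5: (5,1)R 2/2 · (5,3)R 3/3 · (5,4)R 2/3 · (5,6)B 2/2
The smallest same-type fraction is 3/6 at (3,4), which reduces to 1/2. Any threshold above that leaves this individual unsatisfied.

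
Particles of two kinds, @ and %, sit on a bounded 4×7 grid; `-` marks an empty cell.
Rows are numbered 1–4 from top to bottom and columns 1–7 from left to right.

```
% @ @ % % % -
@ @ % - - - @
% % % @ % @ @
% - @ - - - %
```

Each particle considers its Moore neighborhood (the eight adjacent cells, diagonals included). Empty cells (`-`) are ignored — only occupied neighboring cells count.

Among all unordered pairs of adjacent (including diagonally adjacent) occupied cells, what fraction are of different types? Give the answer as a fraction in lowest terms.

7/13

Scan each occupied cell's neighbors to the right and below (and the two forward diagonals) so each pair is counted once.
From row 1: 7 unlike of 14 pairs (running 7/14).
From row 2: 7 unlike of 12 pairs (running 14/26).
From row 3: 7 unlike of 13 pairs (running 21/39).
Total adjacent occupied pairs: 39; unlike-type pairs: 21.
21/39 reduces to 7/13.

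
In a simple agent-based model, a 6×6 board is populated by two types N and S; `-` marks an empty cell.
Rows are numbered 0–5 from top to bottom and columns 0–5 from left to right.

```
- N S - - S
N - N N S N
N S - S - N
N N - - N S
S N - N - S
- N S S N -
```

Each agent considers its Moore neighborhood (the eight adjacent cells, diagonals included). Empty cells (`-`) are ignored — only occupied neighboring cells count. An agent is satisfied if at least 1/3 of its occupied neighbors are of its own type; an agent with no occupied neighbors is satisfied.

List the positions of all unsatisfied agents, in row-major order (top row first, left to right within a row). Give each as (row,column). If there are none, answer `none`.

(0,2), (1,3), (2,1), (2,3), (4,0), (5,2)

(0,1)N 2/3 ok
(0,2)S 0/3 unhappy
(0,5)S 1/2 ok
(1,0)N 2/3 ok
(1,2)N 2/5 ok
(1,3)N 1/4 unhappy
(1,4)S 2/5 ok
(1,5)N 1/3 ok
(2,0)N 3/4 ok
(2,1)S 0/5 unhappy
(2,3)S 1/4 unhappy
(2,5)N 2/4 ok
(3,0)N 3/5 ok
(3,1)N 3/5 ok
(3,4)N 2/5 ok
(3,5)S 1/3 ok
(4,0)S 0/4 unhappy
(4,1)N 3/5 ok
(4,3)N 2/4 ok
(4,5)S 1/3 ok
(5,1)N 1/3 ok
(5,2)S 1/4 unhappy
(5,3)S 1/3 ok
(5,4)N 1/3 ok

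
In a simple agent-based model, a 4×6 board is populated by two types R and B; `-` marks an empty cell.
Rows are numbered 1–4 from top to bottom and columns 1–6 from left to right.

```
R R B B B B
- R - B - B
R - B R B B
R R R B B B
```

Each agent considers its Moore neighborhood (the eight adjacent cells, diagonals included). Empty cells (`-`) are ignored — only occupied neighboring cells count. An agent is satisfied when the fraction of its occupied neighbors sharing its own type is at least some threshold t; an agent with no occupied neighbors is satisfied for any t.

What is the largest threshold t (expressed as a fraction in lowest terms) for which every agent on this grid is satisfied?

1/6

Row 1: (1,1)R 2/2 · (1,2)R 2/3 · (1,3)B 2/4 · (1,4)B 3/3 · (1,5)B 4/4 · (1,6)B 2/2
Row 2: (2,2)R 3/5 · (2,4)B 5/6 · (2,6)B 4/4
Row 3: (3,1)R 3/3 · (3,3)B 2/6 · (3,4)R 1/6 · (3,5)B 6/7 · (3,6)B 4/4
Row 4: (4,1)R 2/2 · (4,2)R 3/4 · (4,3)R 2/4 · (4,4)B 3/5 · (4,5)B 4/5 · (4,6)B 3/3
The smallest same-type fraction is 1/6 at (3,4), which reduces to 1/6. Any threshold above that leaves this agent unsatisfied.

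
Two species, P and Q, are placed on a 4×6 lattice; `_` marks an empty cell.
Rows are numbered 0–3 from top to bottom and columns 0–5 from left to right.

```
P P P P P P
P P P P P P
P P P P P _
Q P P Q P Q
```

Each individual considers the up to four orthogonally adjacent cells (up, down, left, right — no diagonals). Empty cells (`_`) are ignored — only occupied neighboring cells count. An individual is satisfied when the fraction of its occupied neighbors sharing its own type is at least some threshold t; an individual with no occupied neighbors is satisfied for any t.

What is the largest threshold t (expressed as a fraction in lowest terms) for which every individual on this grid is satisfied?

(0,0)P 2/2
(0,1)P 3/3
(0,2)P 3/3
(0,3)P 3/3
(0,4)P 3/3
(0,5)P 2/2
(1,0)P 3/3
(1,1)P 4/4
(1,2)P 4/4
(1,3)P 4/4
(1,4)P 4/4
(1,5)P 2/2
(2,0)P 2/3
(2,1)P 4/4
(2,2)P 4/4
(2,3)P 3/4
(2,4)P 3/3
(3,0)Q 0/2
(3,1)P 2/3
(3,2)P 2/3
(3,3)Q 0/3
(3,4)P 1/3
(3,5)Q 0/1
The smallest same-type fraction is 0/2 at (3,0), which reduces to 0/1. Any threshold above that leaves this individual unsatisfied.

0/1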